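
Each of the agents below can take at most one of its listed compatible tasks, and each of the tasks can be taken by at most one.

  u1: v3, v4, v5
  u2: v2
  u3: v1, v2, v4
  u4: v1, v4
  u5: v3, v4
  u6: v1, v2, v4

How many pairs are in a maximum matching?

Unit-capacity flow: source→left, listed edges, right→sink; max matching = max flow.
Augmenting path u1→v3 (+1); matched 1.
Augmenting path u2→v2 (+1); matched 2.
Augmenting path u3→v1 (+1); matched 3.
Augmenting path u4→v4 (+1); matched 4.
Augmenting path u5→v3→u1→v5 (+1); matched 5.
No augmenting path remains; maximum matching = 5.
König certificate: {u1, u5, v1, v2, v4} is a vertex cover of size 5 (every listed pair touches it), so no matching can be larger.

5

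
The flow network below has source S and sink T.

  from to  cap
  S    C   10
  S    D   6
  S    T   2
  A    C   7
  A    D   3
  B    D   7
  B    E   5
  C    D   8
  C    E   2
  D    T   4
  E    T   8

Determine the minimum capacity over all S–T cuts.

Augment S→T: bottleneck 2, flow now 2.
Augment S→D→T: bottleneck 4, flow now 6.
Augment S→C→E→T: bottleneck 2, flow now 8.
No augmenting path remains; maximum flow = 8.
By max-flow min-cut, the minimum cut capacity equals the max flow.
In the residual graph, reachable from S: {S, C, D}.
Min-cut edges: S→T (2), C→E (2), D→T (4); capacity 2 + 2 + 4 = 8.

8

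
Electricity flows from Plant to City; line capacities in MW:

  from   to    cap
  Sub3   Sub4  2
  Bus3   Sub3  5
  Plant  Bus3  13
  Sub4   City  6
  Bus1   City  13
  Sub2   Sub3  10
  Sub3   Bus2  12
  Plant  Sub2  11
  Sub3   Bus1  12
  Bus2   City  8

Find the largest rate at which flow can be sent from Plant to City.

15

Augment Plant→Bus3→Sub3→Sub4→City: bottleneck 2, flow now 2.
Augment Plant→Bus3→Sub3→Bus1→City: bottleneck 3, flow now 5.
Augment Plant→Sub2→Sub3→Bus1→City: bottleneck 9, flow now 14.
Augment Plant→Sub2→Sub3→Bus2→City: bottleneck 1, flow now 15.
No augmenting path remains; maximum flow = 15.
In the residual graph, reachable from Plant: {Plant, Bus3, Sub2}.
Min-cut edges: Bus3→Sub3 (5), Sub2→Sub3 (10); capacity 5 + 10 = 15.
This cut is saturated, so no flow can exceed 15.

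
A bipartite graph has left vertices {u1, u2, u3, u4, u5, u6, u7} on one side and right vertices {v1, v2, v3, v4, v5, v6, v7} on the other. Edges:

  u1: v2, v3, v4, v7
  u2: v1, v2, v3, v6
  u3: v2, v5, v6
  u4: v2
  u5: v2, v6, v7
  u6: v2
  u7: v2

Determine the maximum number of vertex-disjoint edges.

Unit-capacity flow: source→left, listed edges, right→sink; max matching = max flow.
Augmenting path u1→v2 (+1); matched 1.
Augmenting path u2→v1 (+1); matched 2.
Augmenting path u3→v5 (+1); matched 3.
Augmenting path u5→v6 (+1); matched 4.
Augmenting path u4→v2→u1→v3 (+1); matched 5.
No augmenting path remains; maximum matching = 5.
König certificate: {u1, u2, u3, u5, v2} is a vertex cover of size 5 (every listed pair touches it), so no matching can be larger.

5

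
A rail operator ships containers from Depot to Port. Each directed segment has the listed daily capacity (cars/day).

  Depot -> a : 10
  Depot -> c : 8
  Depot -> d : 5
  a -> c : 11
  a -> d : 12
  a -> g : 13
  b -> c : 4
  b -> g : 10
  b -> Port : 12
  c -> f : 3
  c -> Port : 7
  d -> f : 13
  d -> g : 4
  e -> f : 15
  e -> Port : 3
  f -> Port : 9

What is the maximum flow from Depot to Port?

Augment Depot→c→Port: bottleneck 7, flow now 7.
Augment Depot→c→f→Port: bottleneck 1, flow now 8.
Augment Depot→d→f→Port: bottleneck 5, flow now 13.
Augment Depot→a→c→f→Port: bottleneck 2, flow now 15.
Augment Depot→a→d→f→Port: bottleneck 1, flow now 16.
No augmenting path remains; maximum flow = 16.
In the residual graph, reachable from Depot: {Depot, a, c, d, f, g}.
Min-cut edges: c→Port (7), f→Port (9); capacity 7 + 9 = 16.
This cut is saturated, so no flow can exceed 16.

16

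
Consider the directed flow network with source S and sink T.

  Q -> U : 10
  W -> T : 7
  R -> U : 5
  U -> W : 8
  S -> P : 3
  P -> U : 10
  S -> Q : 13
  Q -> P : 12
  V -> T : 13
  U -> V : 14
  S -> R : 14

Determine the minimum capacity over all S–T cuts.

Augment S→P→U→V→T: bottleneck 3, flow now 3.
Augment S→Q→U→V→T: bottleneck 10, flow now 13.
Augment S→R→U→W→T: bottleneck 5, flow now 18.
Augment S→Q→P→U→W→T: bottleneck 2, flow now 20.
No augmenting path remains; maximum flow = 20.
By max-flow min-cut, the minimum cut capacity equals the max flow.
In the residual graph, reachable from S: {S, P, Q, R, U, V, W}.
Min-cut edges: V→T (13), W→T (7); capacity 13 + 7 = 20.

20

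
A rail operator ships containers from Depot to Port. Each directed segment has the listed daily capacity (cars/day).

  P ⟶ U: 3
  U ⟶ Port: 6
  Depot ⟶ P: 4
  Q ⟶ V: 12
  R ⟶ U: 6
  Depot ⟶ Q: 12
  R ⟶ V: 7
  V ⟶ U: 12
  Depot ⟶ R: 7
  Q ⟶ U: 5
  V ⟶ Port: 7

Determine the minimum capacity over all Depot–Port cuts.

13

Augment Depot→P→U→Port: bottleneck 3, flow now 3.
Augment Depot→Q→U→Port: bottleneck 3, flow now 6.
Augment Depot→Q→V→Port: bottleneck 7, flow now 13.
No augmenting path remains; maximum flow = 13.
By max-flow min-cut, the minimum cut capacity equals the max flow.
In the residual graph, reachable from Depot: {Depot, P, Q, R, U, V}.
Min-cut edges: U→Port (6), V→Port (7); capacity 6 + 7 = 13.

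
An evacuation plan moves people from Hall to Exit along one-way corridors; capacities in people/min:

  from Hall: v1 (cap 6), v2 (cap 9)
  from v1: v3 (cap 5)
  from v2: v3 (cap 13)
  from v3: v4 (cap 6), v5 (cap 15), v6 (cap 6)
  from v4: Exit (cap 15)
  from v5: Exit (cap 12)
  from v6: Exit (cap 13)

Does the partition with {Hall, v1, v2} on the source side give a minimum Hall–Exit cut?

No — its capacity is 18, but the minimum cut has capacity 14.

Given cut capacity: 5 + 13 = 18.
Augment Hall→v1→v3→v4→Exit: bottleneck 5, flow now 5.
Augment Hall→v2→v3→v4→Exit: bottleneck 1, flow now 6.
Augment Hall→v2→v3→v5→Exit: bottleneck 8, flow now 14.
No augmenting path remains; maximum flow = 14.
In the residual graph, reachable from Hall: {Hall, v1}.
Min-cut edges: Hall→v2 (9), v1→v3 (5); capacity 9 + 5 = 14.
Cut capacity 18 exceeds the max flow 14, so it is not minimum.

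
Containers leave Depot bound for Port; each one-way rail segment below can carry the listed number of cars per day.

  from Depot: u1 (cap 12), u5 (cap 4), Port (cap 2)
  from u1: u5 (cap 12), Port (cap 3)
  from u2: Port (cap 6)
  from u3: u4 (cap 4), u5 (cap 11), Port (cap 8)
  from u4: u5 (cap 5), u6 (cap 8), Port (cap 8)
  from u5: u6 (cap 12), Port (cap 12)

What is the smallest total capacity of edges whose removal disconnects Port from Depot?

Augment Depot→Port: bottleneck 2, flow now 2.
Augment Depot→u1→Port: bottleneck 3, flow now 5.
Augment Depot→u5→Port: bottleneck 4, flow now 9.
Augment Depot→u1→u5→Port: bottleneck 8, flow now 17.
No augmenting path remains; maximum flow = 17.
By max-flow min-cut, the minimum cut capacity equals the max flow.
In the residual graph, reachable from Depot: {Depot, u1, u5, u6}.
Min-cut edges: Depot→Port (2), u1→Port (3), u5→Port (12); capacity 2 + 3 + 12 = 17.

17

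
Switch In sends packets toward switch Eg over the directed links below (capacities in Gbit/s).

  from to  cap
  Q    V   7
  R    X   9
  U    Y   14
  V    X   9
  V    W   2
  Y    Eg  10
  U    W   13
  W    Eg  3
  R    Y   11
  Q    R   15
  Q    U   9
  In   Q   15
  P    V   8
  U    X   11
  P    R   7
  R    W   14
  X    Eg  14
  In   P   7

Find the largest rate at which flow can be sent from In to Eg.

Augment In→P→R→W→Eg: bottleneck 3, flow now 3.
Augment In→P→R→X→Eg: bottleneck 4, flow now 7.
Augment In→Q→R→X→Eg: bottleneck 5, flow now 12.
Augment In→Q→R→Y→Eg: bottleneck 10, flow now 22.
No augmenting path remains; maximum flow = 22.
In the residual graph, reachable from In: {In}.
Min-cut edges: In→P (7), In→Q (15); capacity 7 + 15 = 22.
This cut is saturated, so no flow can exceed 22.

22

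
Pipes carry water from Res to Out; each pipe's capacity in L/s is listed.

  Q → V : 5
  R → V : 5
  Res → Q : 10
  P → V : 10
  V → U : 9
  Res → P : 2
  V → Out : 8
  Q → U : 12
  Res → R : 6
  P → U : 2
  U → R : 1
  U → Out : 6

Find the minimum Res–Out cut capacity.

14

Augment Res→P→U→Out: bottleneck 2, flow now 2.
Augment Res→Q→U→Out: bottleneck 4, flow now 6.
Augment Res→Q→V→Out: bottleneck 5, flow now 11.
Augment Res→R→V→Out: bottleneck 3, flow now 14.
No augmenting path remains; maximum flow = 14.
By max-flow min-cut, the minimum cut capacity equals the max flow.
In the residual graph, reachable from Res: {Res, P, Q, R, U, V}.
Min-cut edges: U→Out (6), V→Out (8); capacity 6 + 8 = 14.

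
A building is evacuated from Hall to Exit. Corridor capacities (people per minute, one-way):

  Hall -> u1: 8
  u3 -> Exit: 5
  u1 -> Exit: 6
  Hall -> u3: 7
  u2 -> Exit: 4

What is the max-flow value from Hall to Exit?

11

Augment Hall→u1→Exit: bottleneck 6, flow now 6.
Augment Hall→u3→Exit: bottleneck 5, flow now 11.
No augmenting path remains; maximum flow = 11.
In the residual graph, reachable from Hall: {Hall, u1, u3}.
Min-cut edges: u1→Exit (6), u3→Exit (5); capacity 6 + 5 = 11.
This cut is saturated, so no flow can exceed 11.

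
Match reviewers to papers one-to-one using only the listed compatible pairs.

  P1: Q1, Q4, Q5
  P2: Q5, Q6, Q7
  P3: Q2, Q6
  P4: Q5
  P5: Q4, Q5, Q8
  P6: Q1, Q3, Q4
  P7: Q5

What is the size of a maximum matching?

6

Unit-capacity flow: source→left, listed edges, right→sink; max matching = max flow.
Augmenting path P1→Q1 (+1); matched 1.
Augmenting path P2→Q5 (+1); matched 2.
Augmenting path P3→Q2 (+1); matched 3.
Augmenting path P5→Q4 (+1); matched 4.
Augmenting path P6→Q3 (+1); matched 5.
Augmenting path P4→Q5→P2→Q6 (+1); matched 6.
No augmenting path remains; maximum matching = 6.
König certificate: {P1, P2, P3, P5, P6, Q5} is a vertex cover of size 6 (every listed pair touches it), so no matching can be larger.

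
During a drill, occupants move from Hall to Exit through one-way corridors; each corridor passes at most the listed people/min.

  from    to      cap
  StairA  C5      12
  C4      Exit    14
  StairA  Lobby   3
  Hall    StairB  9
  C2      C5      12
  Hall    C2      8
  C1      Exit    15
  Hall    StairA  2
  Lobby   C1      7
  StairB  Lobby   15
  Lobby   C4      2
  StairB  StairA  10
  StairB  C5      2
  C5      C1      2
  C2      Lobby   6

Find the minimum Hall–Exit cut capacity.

11

Augment Hall→C2→Lobby→C1→Exit: bottleneck 6, flow now 6.
Augment Hall→C2→C5→C1→Exit: bottleneck 2, flow now 8.
Augment Hall→StairB→Lobby→C1→Exit: bottleneck 1, flow now 9.
Augment Hall→StairB→Lobby→C4→Exit: bottleneck 2, flow now 11.
No augmenting path remains; maximum flow = 11.
By max-flow min-cut, the minimum cut capacity equals the max flow.
In the residual graph, reachable from Hall: {Hall, C2, StairB, StairA, Lobby, C5}.
Min-cut edges: Lobby→C1 (7), Lobby→C4 (2), C5→C1 (2); capacity 7 + 2 + 2 = 11.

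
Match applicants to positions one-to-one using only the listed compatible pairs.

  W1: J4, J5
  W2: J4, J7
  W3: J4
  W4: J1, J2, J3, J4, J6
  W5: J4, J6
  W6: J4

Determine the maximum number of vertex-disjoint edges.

Unit-capacity flow: source→left, listed edges, right→sink; max matching = max flow.
Augmenting path W1→J4 (+1); matched 1.
Augmenting path W2→J7 (+1); matched 2.
Augmenting path W4→J1 (+1); matched 3.
Augmenting path W5→J6 (+1); matched 4.
Augmenting path W3→J4→W1→J5 (+1); matched 5.
No augmenting path remains; maximum matching = 5.
König certificate: {W1, W2, W4, W5, J4} is a vertex cover of size 5 (every listed pair touches it), so no matching can be larger.

5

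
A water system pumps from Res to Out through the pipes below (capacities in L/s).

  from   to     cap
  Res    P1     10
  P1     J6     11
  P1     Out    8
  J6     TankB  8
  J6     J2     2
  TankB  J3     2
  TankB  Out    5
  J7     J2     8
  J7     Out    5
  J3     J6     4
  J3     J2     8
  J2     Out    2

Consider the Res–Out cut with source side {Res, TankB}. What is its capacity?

17

Edges leaving {Res, TankB}: Res→P1 (10), TankB→J3 (2), TankB→Out (5).
Cut capacity = 10 + 2 + 5 = 17.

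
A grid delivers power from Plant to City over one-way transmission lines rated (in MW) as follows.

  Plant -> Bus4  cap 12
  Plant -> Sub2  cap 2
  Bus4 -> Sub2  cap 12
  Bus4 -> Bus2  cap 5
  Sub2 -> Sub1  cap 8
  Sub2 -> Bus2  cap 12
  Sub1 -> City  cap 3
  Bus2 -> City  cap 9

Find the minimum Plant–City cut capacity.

Augment Plant→Bus4→Bus2→City: bottleneck 5, flow now 5.
Augment Plant→Sub2→Sub1→City: bottleneck 2, flow now 7.
Augment Plant→Bus4→Sub2→Sub1→City: bottleneck 1, flow now 8.
Augment Plant→Bus4→Sub2→Bus2→City: bottleneck 4, flow now 12.
No augmenting path remains; maximum flow = 12.
By max-flow min-cut, the minimum cut capacity equals the max flow.
In the residual graph, reachable from Plant: {Plant, Bus4, Sub2, Sub1, Bus2}.
Min-cut edges: Sub1→City (3), Bus2→City (9); capacity 3 + 9 = 12.

12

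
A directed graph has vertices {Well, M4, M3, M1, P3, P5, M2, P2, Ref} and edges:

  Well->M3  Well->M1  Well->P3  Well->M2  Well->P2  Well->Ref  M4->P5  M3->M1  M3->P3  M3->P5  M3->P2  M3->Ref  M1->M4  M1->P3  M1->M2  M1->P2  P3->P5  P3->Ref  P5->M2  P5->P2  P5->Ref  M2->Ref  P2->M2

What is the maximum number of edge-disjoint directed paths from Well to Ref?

5

Assign every edge capacity 1; by Menger, the answer equals the max flow.
Path Well→Ref (+1); total 1.
Path Well→M3→Ref (+1); total 2.
Path Well→P3→Ref (+1); total 3.
Path Well→M2→Ref (+1); total 4.
Path Well→M1→M4→P5→Ref (+1); total 5.
No residual Well→Ref path; max flow = 5.
Certifying cut of size 5: {M2→Ref, Well→M1, Well→M3, Well→P3, Well→Ref}.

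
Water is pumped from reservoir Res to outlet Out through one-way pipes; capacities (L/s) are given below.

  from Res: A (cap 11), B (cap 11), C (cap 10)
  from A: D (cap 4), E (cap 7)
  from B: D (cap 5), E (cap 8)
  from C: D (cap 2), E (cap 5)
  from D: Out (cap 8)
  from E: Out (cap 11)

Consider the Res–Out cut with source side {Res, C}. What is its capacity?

Edges leaving {Res, C}: Res→A (11), Res→B (11), C→D (2), C→E (5).
Cut capacity = 11 + 11 + 2 + 5 = 29.

29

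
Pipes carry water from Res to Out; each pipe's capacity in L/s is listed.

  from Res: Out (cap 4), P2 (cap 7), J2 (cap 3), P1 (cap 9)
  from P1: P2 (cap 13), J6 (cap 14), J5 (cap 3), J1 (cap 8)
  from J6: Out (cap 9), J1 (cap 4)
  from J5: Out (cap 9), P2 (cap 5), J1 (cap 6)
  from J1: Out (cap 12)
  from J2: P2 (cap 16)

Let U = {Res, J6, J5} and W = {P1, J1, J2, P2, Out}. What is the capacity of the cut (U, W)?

56

Edges leaving {Res, J6, J5}: Res→P1 (9), Res→J2 (3), Res→P2 (7), Res→Out (4), J6→J1 (4), J6→Out (9), J5→J1 (6), J5→P2 (5), J5→Out (9).
Cut capacity = 9 + 3 + 7 + 4 + 4 + 9 + 6 + 5 + 9 = 56.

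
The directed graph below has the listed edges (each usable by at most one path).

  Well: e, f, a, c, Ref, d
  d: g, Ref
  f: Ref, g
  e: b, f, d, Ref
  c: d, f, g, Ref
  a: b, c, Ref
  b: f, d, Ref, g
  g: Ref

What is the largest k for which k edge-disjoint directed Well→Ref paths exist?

Assign every edge capacity 1; by Menger, the answer equals the max flow.
Path Well→Ref (+1); total 1.
Path Well→a→Ref (+1); total 2.
Path Well→c→Ref (+1); total 3.
Path Well→d→Ref (+1); total 4.
Path Well→e→Ref (+1); total 5.
Path Well→f→Ref (+1); total 6.
No residual Well→Ref path; max flow = 6.
Certifying cut of size 6: {Well→Ref, Well→a, Well→c, Well→d, Well→e, Well→f}.

6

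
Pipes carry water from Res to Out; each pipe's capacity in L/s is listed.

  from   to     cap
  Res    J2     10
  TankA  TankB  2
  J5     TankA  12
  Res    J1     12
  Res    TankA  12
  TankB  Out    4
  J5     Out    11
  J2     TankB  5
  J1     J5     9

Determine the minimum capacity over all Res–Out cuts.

Augment Res→TankA→TankB→Out: bottleneck 2, flow now 2.
Augment Res→J1→J5→Out: bottleneck 9, flow now 11.
Augment Res→J2→TankB→Out: bottleneck 2, flow now 13.
No augmenting path remains; maximum flow = 13.
By max-flow min-cut, the minimum cut capacity equals the max flow.
In the residual graph, reachable from Res: {Res, TankA, J1, J2, TankB}.
Min-cut edges: J1→J5 (9), TankB→Out (4); capacity 9 + 4 = 13.

13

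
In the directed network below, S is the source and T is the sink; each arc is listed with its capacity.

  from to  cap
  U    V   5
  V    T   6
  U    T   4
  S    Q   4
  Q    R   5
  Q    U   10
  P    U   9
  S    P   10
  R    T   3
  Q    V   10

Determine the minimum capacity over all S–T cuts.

Augment S→P→U→T: bottleneck 4, flow now 4.
Augment S→Q→R→T: bottleneck 3, flow now 7.
Augment S→Q→V→T: bottleneck 1, flow now 8.
Augment S→P→U→V→T: bottleneck 5, flow now 13.
No augmenting path remains; maximum flow = 13.
By max-flow min-cut, the minimum cut capacity equals the max flow.
In the residual graph, reachable from S: {S, P}.
Min-cut edges: S→Q (4), P→U (9); capacity 4 + 9 = 13.

13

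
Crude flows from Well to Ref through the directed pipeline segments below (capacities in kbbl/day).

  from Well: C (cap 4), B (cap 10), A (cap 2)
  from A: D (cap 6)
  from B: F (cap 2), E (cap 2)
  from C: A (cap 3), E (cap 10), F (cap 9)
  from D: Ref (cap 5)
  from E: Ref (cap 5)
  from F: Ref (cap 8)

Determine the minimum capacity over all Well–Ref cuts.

10

Augment Well→A→D→Ref: bottleneck 2, flow now 2.
Augment Well→B→E→Ref: bottleneck 2, flow now 4.
Augment Well→B→F→Ref: bottleneck 2, flow now 6.
Augment Well→C→E→Ref: bottleneck 3, flow now 9.
Augment Well→C→F→Ref: bottleneck 1, flow now 10.
No augmenting path remains; maximum flow = 10.
By max-flow min-cut, the minimum cut capacity equals the max flow.
In the residual graph, reachable from Well: {Well, B}.
Min-cut edges: Well→A (2), Well→C (4), B→E (2), B→F (2); capacity 2 + 4 + 2 + 2 = 10.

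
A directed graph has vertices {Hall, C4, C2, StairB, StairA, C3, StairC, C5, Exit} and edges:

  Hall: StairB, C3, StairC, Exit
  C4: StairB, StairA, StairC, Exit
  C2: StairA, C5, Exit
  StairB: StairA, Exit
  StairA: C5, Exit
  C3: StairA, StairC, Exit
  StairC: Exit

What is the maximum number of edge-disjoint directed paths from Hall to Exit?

4

Assign every edge capacity 1; by Menger, the answer equals the max flow.
Path Hall→Exit (+1); total 1.
Path Hall→StairB→Exit (+1); total 2.
Path Hall→C3→Exit (+1); total 3.
Path Hall→StairC→Exit (+1); total 4.
No residual Hall→Exit path; max flow = 4.
Certifying cut of size 4: {Hall→C3, Hall→Exit, Hall→StairB, Hall→StairC}.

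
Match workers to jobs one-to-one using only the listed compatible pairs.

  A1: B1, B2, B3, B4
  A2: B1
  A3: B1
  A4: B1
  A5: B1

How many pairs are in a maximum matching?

2

Unit-capacity flow: source→left, listed edges, right→sink; max matching = max flow.
Augmenting path A1→B1 (+1); matched 1.
Augmenting path A2→B1→A1→B2 (+1); matched 2.
No augmenting path remains; maximum matching = 2.
König certificate: {A1, B1} is a vertex cover of size 2 (every listed pair touches it), so no matching can be larger.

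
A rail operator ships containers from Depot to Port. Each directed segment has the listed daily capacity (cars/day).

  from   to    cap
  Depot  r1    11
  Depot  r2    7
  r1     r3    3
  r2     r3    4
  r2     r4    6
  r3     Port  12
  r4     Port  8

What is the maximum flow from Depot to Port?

10

Augment Depot→r1→r3→Port: bottleneck 3, flow now 3.
Augment Depot→r2→r3→Port: bottleneck 4, flow now 7.
Augment Depot→r2→r4→Port: bottleneck 3, flow now 10.
No augmenting path remains; maximum flow = 10.
In the residual graph, reachable from Depot: {Depot, r1}.
Min-cut edges: Depot→r2 (7), r1→r3 (3); capacity 7 + 3 = 10.
This cut is saturated, so no flow can exceed 10.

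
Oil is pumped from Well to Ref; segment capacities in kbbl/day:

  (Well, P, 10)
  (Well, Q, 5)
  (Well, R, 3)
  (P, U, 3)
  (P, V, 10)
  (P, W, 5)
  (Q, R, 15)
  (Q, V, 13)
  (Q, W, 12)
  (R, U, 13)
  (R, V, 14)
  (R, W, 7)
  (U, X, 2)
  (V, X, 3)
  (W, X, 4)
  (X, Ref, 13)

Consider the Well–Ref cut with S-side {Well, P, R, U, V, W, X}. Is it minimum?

Given cut capacity: 5 + 13 = 18.
Augment Well→P→U→X→Ref: bottleneck 2, flow now 2.
Augment Well→P→V→X→Ref: bottleneck 3, flow now 5.
Augment Well→P→W→X→Ref: bottleneck 4, flow now 9.
No augmenting path remains; maximum flow = 9.
In the residual graph, reachable from Well: {Well, P, Q, R, U, V, W}.
Min-cut edges: U→X (2), V→X (3), W→X (4); capacity 2 + 3 + 4 = 9.
Cut capacity 18 exceeds the max flow 9, so it is not minimum.

No — its capacity is 18, but the minimum cut has capacity 9.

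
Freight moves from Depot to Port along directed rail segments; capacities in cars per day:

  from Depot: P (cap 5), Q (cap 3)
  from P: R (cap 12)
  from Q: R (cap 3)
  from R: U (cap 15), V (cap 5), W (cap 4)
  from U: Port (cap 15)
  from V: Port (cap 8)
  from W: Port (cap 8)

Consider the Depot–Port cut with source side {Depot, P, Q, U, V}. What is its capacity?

38

Edges leaving {Depot, P, Q, U, V}: P→R (12), Q→R (3), U→Port (15), V→Port (8).
Cut capacity = 12 + 3 + 15 + 8 = 38.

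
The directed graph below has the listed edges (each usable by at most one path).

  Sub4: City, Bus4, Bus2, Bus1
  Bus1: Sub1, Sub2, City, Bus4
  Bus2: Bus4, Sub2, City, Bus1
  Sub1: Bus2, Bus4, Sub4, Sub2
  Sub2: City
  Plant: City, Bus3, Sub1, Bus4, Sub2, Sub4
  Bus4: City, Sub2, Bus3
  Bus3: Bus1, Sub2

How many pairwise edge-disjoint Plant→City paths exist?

6

Assign every edge capacity 1; by Menger, the answer equals the max flow.
Path Plant→City (+1); total 1.
Path Plant→Sub4→City (+1); total 2.
Path Plant→Bus4→City (+1); total 3.
Path Plant→Sub2→City (+1); total 4.
Path Plant→Sub1→Bus2→City (+1); total 5.
Path Plant→Bus3→Bus1→City (+1); total 6.
No residual Plant→City path; max flow = 6.
Certifying cut of size 6: {Plant→Bus3, Plant→Bus4, Plant→City, Plant→Sub1, Plant→Sub2, Plant→Sub4}.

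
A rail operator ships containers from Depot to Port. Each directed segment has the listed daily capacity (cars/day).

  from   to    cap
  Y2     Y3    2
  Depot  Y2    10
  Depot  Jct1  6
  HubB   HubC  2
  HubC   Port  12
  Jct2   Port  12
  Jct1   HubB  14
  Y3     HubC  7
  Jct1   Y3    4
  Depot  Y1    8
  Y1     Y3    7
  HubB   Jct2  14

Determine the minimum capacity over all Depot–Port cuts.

13

Augment Depot→Y2→Y3→HubC→Port: bottleneck 2, flow now 2.
Augment Depot→Y1→Y3→HubC→Port: bottleneck 5, flow now 7.
Augment Depot→Jct1→HubB→HubC→Port: bottleneck 2, flow now 9.
Augment Depot→Jct1→HubB→Jct2→Port: bottleneck 4, flow now 13.
No augmenting path remains; maximum flow = 13.
By max-flow min-cut, the minimum cut capacity equals the max flow.
In the residual graph, reachable from Depot: {Depot, Y2, Y1, Y3}.
Min-cut edges: Depot→Jct1 (6), Y3→HubC (7); capacity 6 + 7 = 13.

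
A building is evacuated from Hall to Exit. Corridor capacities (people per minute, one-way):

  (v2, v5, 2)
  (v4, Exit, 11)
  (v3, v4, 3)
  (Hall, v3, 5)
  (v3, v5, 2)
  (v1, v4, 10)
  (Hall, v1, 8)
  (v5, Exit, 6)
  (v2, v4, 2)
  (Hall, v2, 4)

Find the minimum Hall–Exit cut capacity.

15

Augment Hall→v1→v4→Exit: bottleneck 8, flow now 8.
Augment Hall→v2→v4→Exit: bottleneck 2, flow now 10.
Augment Hall→v2→v5→Exit: bottleneck 2, flow now 12.
Augment Hall→v3→v4→Exit: bottleneck 1, flow now 13.
Augment Hall→v3→v5→Exit: bottleneck 2, flow now 15.
No augmenting path remains; maximum flow = 15.
By max-flow min-cut, the minimum cut capacity equals the max flow.
In the residual graph, reachable from Hall: {Hall, v1, v2, v3, v4}.
Min-cut edges: v2→v5 (2), v3→v5 (2), v4→Exit (11); capacity 2 + 2 + 11 = 15.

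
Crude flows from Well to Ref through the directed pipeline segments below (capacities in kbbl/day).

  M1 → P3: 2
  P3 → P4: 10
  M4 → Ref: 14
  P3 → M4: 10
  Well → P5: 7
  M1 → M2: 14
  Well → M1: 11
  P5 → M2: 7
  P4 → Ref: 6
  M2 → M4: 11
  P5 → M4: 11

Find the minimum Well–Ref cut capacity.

Augment Well→P5→M4→Ref: bottleneck 7, flow now 7.
Augment Well→M1→P3→M4→Ref: bottleneck 2, flow now 9.
Augment Well→M1→M2→M4→Ref: bottleneck 5, flow now 14.
Augment Well→M1→M2→M4→P3→P4→Ref: bottleneck 2, flow now 16. (uses reverse residual edge)
No augmenting path remains; maximum flow = 16.
By max-flow min-cut, the minimum cut capacity equals the max flow.
In the residual graph, reachable from Well: {Well, P5, M1, M2, M4}.
Min-cut edges: M1→P3 (2), M4→Ref (14); capacity 2 + 14 = 16.

16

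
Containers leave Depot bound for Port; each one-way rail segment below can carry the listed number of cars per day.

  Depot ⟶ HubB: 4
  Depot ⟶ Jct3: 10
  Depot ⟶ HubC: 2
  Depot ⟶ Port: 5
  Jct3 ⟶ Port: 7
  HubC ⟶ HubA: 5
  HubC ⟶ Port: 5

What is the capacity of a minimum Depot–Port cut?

14

Augment Depot→Port: bottleneck 5, flow now 5.
Augment Depot→Jct3→Port: bottleneck 7, flow now 12.
Augment Depot→HubC→Port: bottleneck 2, flow now 14.
No augmenting path remains; maximum flow = 14.
By max-flow min-cut, the minimum cut capacity equals the max flow.
In the residual graph, reachable from Depot: {Depot, HubB, Jct3}.
Min-cut edges: Depot→HubC (2), Depot→Port (5), Jct3→Port (7); capacity 2 + 5 + 7 = 14.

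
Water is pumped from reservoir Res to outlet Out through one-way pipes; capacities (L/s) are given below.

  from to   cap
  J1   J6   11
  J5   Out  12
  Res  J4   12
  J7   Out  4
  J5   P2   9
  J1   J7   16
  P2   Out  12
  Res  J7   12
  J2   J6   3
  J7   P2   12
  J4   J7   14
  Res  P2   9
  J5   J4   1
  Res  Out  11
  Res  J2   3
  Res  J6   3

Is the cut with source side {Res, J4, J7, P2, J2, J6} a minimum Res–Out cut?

Given cut capacity: 11 + 4 + 12 = 27.
Augment Res→Out: bottleneck 11, flow now 11.
Augment Res→J7→Out: bottleneck 4, flow now 15.
Augment Res→P2→Out: bottleneck 9, flow now 24.
Augment Res→J7→P2→Out: bottleneck 3, flow now 27.
No augmenting path remains; maximum flow = 27.
Cut capacity 27 equals the max flow, so it is a minimum cut.

Yes — it is a minimum cut (capacity 27).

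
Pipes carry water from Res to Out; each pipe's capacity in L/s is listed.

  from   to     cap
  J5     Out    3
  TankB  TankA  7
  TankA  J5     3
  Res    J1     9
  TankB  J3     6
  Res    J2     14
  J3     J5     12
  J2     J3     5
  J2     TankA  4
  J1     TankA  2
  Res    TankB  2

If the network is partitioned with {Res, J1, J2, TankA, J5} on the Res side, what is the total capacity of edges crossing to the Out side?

10

Edges leaving {Res, J1, J2, TankA, J5}: Res→TankB (2), J2→J3 (5), J5→Out (3).
Cut capacity = 2 + 5 + 3 = 10.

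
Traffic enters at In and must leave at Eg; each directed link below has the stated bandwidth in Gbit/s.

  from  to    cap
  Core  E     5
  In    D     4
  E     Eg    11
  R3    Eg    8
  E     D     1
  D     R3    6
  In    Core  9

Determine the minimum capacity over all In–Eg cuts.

Augment In→Core→E→Eg: bottleneck 5, flow now 5.
Augment In→D→R3→Eg: bottleneck 4, flow now 9.
No augmenting path remains; maximum flow = 9.
By max-flow min-cut, the minimum cut capacity equals the max flow.
In the residual graph, reachable from In: {In, Core}.
Min-cut edges: In→D (4), Core→E (5); capacity 4 + 5 = 9.

9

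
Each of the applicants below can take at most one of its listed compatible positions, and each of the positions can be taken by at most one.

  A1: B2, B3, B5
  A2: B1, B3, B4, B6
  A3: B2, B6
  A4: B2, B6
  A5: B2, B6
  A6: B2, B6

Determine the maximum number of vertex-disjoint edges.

Unit-capacity flow: source→left, listed edges, right→sink; max matching = max flow.
Augmenting path A1→B2 (+1); matched 1.
Augmenting path A2→B1 (+1); matched 2.
Augmenting path A3→B6 (+1); matched 3.
Augmenting path A4→B2→A1→B3 (+1); matched 4.
No augmenting path remains; maximum matching = 4.
König certificate: {A1, A2, B2, B6} is a vertex cover of size 4 (every listed pair touches it), so no matching can be larger.

4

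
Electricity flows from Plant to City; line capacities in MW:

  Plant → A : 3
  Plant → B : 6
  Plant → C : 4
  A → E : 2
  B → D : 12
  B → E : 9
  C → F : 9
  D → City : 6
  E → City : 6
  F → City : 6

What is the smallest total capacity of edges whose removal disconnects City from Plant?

Augment Plant→A→E→City: bottleneck 2, flow now 2.
Augment Plant→B→D→City: bottleneck 6, flow now 8.
Augment Plant→C→F→City: bottleneck 4, flow now 12.
No augmenting path remains; maximum flow = 12.
By max-flow min-cut, the minimum cut capacity equals the max flow.
In the residual graph, reachable from Plant: {Plant, A}.
Min-cut edges: Plant→B (6), Plant→C (4), A→E (2); capacity 6 + 4 + 2 = 12.

12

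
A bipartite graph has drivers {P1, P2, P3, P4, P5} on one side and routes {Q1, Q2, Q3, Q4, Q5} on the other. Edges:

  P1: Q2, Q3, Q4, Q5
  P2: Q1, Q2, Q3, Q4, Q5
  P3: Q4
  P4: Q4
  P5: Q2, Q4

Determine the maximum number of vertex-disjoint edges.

Unit-capacity flow: source→left, listed edges, right→sink; max matching = max flow.
Augmenting path P1→Q2 (+1); matched 1.
Augmenting path P2→Q1 (+1); matched 2.
Augmenting path P3→Q4 (+1); matched 3.
Augmenting path P5→Q2→P1→Q3 (+1); matched 4.
No augmenting path remains; maximum matching = 4.
König certificate: {P1, P2, P5, Q4} is a vertex cover of size 4 (every listed pair touches it), so no matching can be larger.

4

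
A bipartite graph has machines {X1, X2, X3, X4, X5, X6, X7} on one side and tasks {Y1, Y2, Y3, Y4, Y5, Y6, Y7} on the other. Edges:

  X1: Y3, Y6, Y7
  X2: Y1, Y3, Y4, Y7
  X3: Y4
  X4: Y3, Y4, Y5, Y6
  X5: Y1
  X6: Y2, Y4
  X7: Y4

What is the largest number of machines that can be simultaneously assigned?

Unit-capacity flow: source→left, listed edges, right→sink; max matching = max flow.
Augmenting path X1→Y3 (+1); matched 1.
Augmenting path X2→Y1 (+1); matched 2.
Augmenting path X3→Y4 (+1); matched 3.
Augmenting path X4→Y5 (+1); matched 4.
Augmenting path X6→Y2 (+1); matched 5.
Augmenting path X5→Y1→X2→Y7 (+1); matched 6.
No augmenting path remains; maximum matching = 6.
König certificate: {X1, X2, X4, X5, X6, Y4} is a vertex cover of size 6 (every listed pair touches it), so no matching can be larger.

6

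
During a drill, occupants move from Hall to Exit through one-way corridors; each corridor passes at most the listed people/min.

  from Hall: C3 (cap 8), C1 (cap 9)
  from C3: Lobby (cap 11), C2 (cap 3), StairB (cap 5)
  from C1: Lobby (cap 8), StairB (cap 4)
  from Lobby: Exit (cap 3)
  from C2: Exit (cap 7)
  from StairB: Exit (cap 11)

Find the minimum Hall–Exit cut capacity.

Augment Hall→C3→Lobby→Exit: bottleneck 3, flow now 3.
Augment Hall→C3→C2→Exit: bottleneck 3, flow now 6.
Augment Hall→C3→StairB→Exit: bottleneck 2, flow now 8.
Augment Hall→C1→StairB→Exit: bottleneck 4, flow now 12.
Augment Hall→C1→Lobby→C3→StairB→Exit: bottleneck 3, flow now 15. (uses reverse residual edge)
No augmenting path remains; maximum flow = 15.
By max-flow min-cut, the minimum cut capacity equals the max flow.
In the residual graph, reachable from Hall: {Hall, C1, Lobby}.
Min-cut edges: Hall→C3 (8), C1→StairB (4), Lobby→Exit (3); capacity 8 + 4 + 3 = 15.

15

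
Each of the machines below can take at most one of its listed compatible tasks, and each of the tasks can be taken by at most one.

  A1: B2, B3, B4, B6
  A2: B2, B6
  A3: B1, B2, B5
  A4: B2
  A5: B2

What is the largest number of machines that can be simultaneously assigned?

4

Unit-capacity flow: source→left, listed edges, right→sink; max matching = max flow.
Augmenting path A1→B2 (+1); matched 1.
Augmenting path A2→B6 (+1); matched 2.
Augmenting path A3→B1 (+1); matched 3.
Augmenting path A4→B2→A1→B3 (+1); matched 4.
No augmenting path remains; maximum matching = 4.
König certificate: {A1, A2, A3, B2} is a vertex cover of size 4 (every listed pair touches it), so no matching can be larger.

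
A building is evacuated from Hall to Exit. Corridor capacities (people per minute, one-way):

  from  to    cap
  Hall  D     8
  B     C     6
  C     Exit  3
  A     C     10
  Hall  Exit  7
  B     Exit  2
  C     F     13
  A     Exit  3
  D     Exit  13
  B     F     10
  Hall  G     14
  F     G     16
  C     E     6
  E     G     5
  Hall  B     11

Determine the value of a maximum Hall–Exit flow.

20

Augment Hall→Exit: bottleneck 7, flow now 7.
Augment Hall→B→Exit: bottleneck 2, flow now 9.
Augment Hall→D→Exit: bottleneck 8, flow now 17.
Augment Hall→B→C→Exit: bottleneck 3, flow now 20.
No augmenting path remains; maximum flow = 20.
In the residual graph, reachable from Hall: {Hall, B, C, E, F, G}.
Min-cut edges: Hall→D (8), Hall→Exit (7), B→Exit (2), C→Exit (3); capacity 8 + 7 + 2 + 3 = 20.
This cut is saturated, so no flow can exceed 20.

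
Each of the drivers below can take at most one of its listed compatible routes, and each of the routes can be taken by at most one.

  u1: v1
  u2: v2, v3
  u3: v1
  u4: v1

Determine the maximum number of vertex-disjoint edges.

2

Unit-capacity flow: source→left, listed edges, right→sink; max matching = max flow.
Augmenting path u1→v1 (+1); matched 1.
Augmenting path u2→v2 (+1); matched 2.
No augmenting path remains; maximum matching = 2.
König certificate: {u2, v1} is a vertex cover of size 2 (every listed pair touches it), so no matching can be larger.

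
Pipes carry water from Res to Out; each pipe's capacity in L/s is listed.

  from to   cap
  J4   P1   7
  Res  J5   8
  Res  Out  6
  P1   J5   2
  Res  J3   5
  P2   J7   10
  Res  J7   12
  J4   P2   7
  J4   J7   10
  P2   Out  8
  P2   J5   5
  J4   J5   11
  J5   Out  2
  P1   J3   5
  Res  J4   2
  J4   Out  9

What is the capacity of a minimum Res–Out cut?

Augment Res→Out: bottleneck 6, flow now 6.
Augment Res→J4→Out: bottleneck 2, flow now 8.
Augment Res→J5→Out: bottleneck 2, flow now 10.
No augmenting path remains; maximum flow = 10.
By max-flow min-cut, the minimum cut capacity equals the max flow.
In the residual graph, reachable from Res: {Res, J7, J5, J3}.
Min-cut edges: Res→J4 (2), Res→Out (6), J5→Out (2); capacity 2 + 6 + 2 = 10.

10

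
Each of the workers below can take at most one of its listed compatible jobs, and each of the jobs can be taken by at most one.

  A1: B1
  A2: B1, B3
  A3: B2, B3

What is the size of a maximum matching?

3

Unit-capacity flow: source→left, listed edges, right→sink; max matching = max flow.
Augmenting path A1→B1 (+1); matched 1.
Augmenting path A2→B3 (+1); matched 2.
Augmenting path A3→B2 (+1); matched 3.
No augmenting path remains; maximum matching = 3.
König certificate: {A1, A2, A3} is a vertex cover of size 3 (every listed pair touches it), so no matching can be larger.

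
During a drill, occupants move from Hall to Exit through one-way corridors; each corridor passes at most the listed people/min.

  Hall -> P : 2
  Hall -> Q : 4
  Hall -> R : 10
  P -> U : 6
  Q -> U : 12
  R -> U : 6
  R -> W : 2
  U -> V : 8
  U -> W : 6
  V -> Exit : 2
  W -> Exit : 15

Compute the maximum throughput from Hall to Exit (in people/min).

Augment Hall→R→W→Exit: bottleneck 2, flow now 2.
Augment Hall→P→U→V→Exit: bottleneck 2, flow now 4.
Augment Hall→Q→U→W→Exit: bottleneck 4, flow now 8.
Augment Hall→R→U→W→Exit: bottleneck 2, flow now 10.
No augmenting path remains; maximum flow = 10.
In the residual graph, reachable from Hall: {Hall, P, Q, R, U, V}.
Min-cut edges: R→W (2), U→W (6), V→Exit (2); capacity 2 + 6 + 2 = 10.
This cut is saturated, so no flow can exceed 10.

10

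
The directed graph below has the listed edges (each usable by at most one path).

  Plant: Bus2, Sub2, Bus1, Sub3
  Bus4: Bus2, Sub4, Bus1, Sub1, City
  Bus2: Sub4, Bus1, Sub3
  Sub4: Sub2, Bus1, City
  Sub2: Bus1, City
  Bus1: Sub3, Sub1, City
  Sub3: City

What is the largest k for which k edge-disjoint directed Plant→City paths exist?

Assign every edge capacity 1; by Menger, the answer equals the max flow.
Path Plant→Sub2→City (+1); total 1.
Path Plant→Bus1→City (+1); total 2.
Path Plant→Sub3→City (+1); total 3.
Path Plant→Bus2→Sub4→City (+1); total 4.
No residual Plant→City path; max flow = 4.
Certifying cut of size 4: {Plant→Bus1, Plant→Bus2, Plant→Sub2, Plant→Sub3}.

4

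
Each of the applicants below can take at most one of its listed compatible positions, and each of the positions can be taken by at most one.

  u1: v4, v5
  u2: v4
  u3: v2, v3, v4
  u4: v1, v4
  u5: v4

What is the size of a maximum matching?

Unit-capacity flow: source→left, listed edges, right→sink; max matching = max flow.
Augmenting path u1→v4 (+1); matched 1.
Augmenting path u3→v2 (+1); matched 2.
Augmenting path u4→v1 (+1); matched 3.
Augmenting path u2→v4→u1→v5 (+1); matched 4.
No augmenting path remains; maximum matching = 4.
König certificate: {u1, u3, u4, v4} is a vertex cover of size 4 (every listed pair touches it), so no matching can be larger.

4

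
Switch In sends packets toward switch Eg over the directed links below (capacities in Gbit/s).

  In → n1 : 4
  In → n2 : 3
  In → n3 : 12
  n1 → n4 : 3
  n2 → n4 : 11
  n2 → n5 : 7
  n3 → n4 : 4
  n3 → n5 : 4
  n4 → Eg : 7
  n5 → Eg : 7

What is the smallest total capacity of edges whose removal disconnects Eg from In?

14

Augment In→n1→n4→Eg: bottleneck 3, flow now 3.
Augment In→n2→n4→Eg: bottleneck 3, flow now 6.
Augment In→n3→n4→Eg: bottleneck 1, flow now 7.
Augment In→n3→n5→Eg: bottleneck 4, flow now 11.
Augment In→n3→n4→n2→n5→Eg: bottleneck 3, flow now 14. (uses reverse residual edge)
No augmenting path remains; maximum flow = 14.
By max-flow min-cut, the minimum cut capacity equals the max flow.
In the residual graph, reachable from In: {In, n1, n3}.
Min-cut edges: In→n2 (3), n1→n4 (3), n3→n4 (4), n3→n5 (4); capacity 3 + 3 + 4 + 4 = 14.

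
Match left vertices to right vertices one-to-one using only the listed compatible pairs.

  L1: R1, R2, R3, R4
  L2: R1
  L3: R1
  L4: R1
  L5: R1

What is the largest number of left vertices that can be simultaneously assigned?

2

Unit-capacity flow: source→left, listed edges, right→sink; max matching = max flow.
Augmenting path L1→R1 (+1); matched 1.
Augmenting path L2→R1→L1→R2 (+1); matched 2.
No augmenting path remains; maximum matching = 2.
König certificate: {L1, R1} is a vertex cover of size 2 (every listed pair touches it), so no matching can be larger.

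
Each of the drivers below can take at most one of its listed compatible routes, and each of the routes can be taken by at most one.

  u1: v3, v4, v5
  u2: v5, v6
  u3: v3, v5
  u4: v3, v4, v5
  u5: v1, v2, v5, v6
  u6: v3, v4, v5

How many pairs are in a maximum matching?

Unit-capacity flow: source→left, listed edges, right→sink; max matching = max flow.
Augmenting path u1→v3 (+1); matched 1.
Augmenting path u2→v5 (+1); matched 2.
Augmenting path u4→v4 (+1); matched 3.
Augmenting path u5→v1 (+1); matched 4.
Augmenting path u3→v5→u2→v6 (+1); matched 5.
No augmenting path remains; maximum matching = 5.
König certificate: {u2, u5, v3, v4, v5} is a vertex cover of size 5 (every listed pair touches it), so no matching can be larger.

5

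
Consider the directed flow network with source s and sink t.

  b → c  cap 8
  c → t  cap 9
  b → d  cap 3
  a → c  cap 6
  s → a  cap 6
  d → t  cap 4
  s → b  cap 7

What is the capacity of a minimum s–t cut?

12

Augment s→a→c→t: bottleneck 6, flow now 6.
Augment s→b→c→t: bottleneck 3, flow now 9.
Augment s→b→d→t: bottleneck 3, flow now 12.
No augmenting path remains; maximum flow = 12.
By max-flow min-cut, the minimum cut capacity equals the max flow.
In the residual graph, reachable from s: {s, a, b, c}.
Min-cut edges: b→d (3), c→t (9); capacity 3 + 9 = 12.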